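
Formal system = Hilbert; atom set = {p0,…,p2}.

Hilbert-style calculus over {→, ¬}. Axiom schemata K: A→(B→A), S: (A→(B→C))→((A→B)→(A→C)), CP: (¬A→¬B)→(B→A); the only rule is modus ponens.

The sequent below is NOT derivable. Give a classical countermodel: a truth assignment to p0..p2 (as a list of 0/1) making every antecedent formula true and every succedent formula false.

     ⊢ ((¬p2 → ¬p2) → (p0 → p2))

Truth-table refutation:
  v=000: Γ:[] Δ:[((¬p2 → ¬p2) → (p0 → p2))=T] refutes=False
  v=001: Γ:[] Δ:[((¬p2 → ¬p2) → (p0 → p2))=T] refutes=False
  v=010: Γ:[] Δ:[((¬p2 → ¬p2) → (p0 → p2))=T] refutes=False
  v=011: Γ:[] Δ:[((¬p2 → ¬p2) → (p0 → p2))=T] refutes=False
  v=100: Γ:[] Δ:[((¬p2 → ¬p2) → (p0 → p2))=F] refutes=True  ← countermodel

Result: [1, 0, 0]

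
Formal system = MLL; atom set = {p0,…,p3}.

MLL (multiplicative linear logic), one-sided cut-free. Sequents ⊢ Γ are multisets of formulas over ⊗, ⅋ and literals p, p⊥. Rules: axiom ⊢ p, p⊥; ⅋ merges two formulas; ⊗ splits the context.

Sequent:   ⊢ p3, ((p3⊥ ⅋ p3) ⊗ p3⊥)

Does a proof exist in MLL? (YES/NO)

Derivation (root first):
[⊗]  ⊢ p3, ((p3⊥ ⅋ p3) ⊗ p3⊥)
  [⅋]  ⊢ (p3⊥ ⅋ p3)
    [Ax]  ⊢ p3, p3⊥
  [Ax]  ⊢ p3, p3⊥

Result: YES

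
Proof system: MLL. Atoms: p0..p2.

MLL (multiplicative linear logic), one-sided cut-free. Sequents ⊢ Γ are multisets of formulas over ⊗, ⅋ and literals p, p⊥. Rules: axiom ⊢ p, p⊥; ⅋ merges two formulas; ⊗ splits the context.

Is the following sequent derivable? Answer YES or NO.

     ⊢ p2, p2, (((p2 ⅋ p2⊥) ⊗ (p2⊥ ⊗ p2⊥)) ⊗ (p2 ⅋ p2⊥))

Proof tree:
[⊗]  ⊢ p2, p2, (((p2 ⅋ p2⊥) ⊗ (p2⊥ ⊗ p2⊥)) ⊗ (p2 ⅋ p2⊥))
  [⊗]  ⊢ p2, p2, ((p2 ⅋ p2⊥) ⊗ (p2⊥ ⊗ p2⊥))
    [⅋]  ⊢ (p2 ⅋ p2⊥)
      [Ax]  ⊢ p2, p2⊥
    [⊗]  ⊢ p2, p2, (p2⊥ ⊗ p2⊥)
      [Ax]  ⊢ p2, p2⊥
      [Ax]  ⊢ p2, p2⊥
  [⅋]  ⊢ (p2 ⅋ p2⊥)
    [Ax]  ⊢ p2, p2⊥

Result: YES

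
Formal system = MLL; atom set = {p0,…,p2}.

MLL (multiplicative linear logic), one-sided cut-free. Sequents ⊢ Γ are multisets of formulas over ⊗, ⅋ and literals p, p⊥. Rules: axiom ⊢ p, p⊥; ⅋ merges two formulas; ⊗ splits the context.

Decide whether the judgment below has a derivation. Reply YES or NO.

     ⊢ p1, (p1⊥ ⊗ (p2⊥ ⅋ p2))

Derivation trace:
[⊗]  ⊢ p1, (p1⊥ ⊗ (p2⊥ ⅋ p2))
  [Ax]  ⊢ p1, p1⊥
  [⅋]  ⊢ (p2⊥ ⅋ p2)
    [Ax]  ⊢ p2, p2⊥

Result: YES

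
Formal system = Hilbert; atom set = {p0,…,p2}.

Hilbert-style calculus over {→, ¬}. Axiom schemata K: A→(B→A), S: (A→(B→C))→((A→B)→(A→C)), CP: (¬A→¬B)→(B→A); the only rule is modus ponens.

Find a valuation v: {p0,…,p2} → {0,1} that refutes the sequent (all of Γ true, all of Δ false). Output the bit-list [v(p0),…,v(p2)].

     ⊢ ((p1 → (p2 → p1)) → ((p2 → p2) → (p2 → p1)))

Truth-table refutation:
  v=000: Γ:[] Δ:[((p1 → (p2 → p1)) → ((p2 → p2) → (p2 → p1)))=T] refutes=False
  v=001: Γ:[] Δ:[((p1 → (p2 → p1)) → ((p2 → p2) → (p2 → p1)))=F] refutes=True  ← countermodel

Result: [0, 0, 1]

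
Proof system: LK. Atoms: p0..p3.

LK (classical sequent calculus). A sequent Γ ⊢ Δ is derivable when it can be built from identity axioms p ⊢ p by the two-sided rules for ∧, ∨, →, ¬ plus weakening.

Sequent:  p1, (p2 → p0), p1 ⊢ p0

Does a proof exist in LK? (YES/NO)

Truth-table refutation:
  v=0000: Γ:[p1=F, (p2 → p0)=T, p1=F] Δ:[p0=F] refutes=False
  v=0001: Γ:[p1=F, (p2 → p0)=T, p1=F] Δ:[p0=F] refutes=False
  v=0010: Γ:[p1=F, (p2 → p0)=F, p1=F] Δ:[p0=F] refutes=False
  v=0011: Γ:[p1=F, (p2 → p0)=F, p1=F] Δ:[p0=F] refutes=False
  v=0100: Γ:[p1=T, (p2 → p0)=T, p1=T] Δ:[p0=F] refutes=True  ← countermodel

Result: NO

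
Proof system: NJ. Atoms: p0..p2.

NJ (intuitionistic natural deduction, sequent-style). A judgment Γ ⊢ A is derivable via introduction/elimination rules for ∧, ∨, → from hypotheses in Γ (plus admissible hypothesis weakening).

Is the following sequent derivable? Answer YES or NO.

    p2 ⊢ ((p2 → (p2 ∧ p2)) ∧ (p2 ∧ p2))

Proof tree:
[∧I] p2 ⊢ ((p2 → (p2 ∧ p2)) ∧ (p2 ∧ p2))
  [→I]  ⊢ (p2 → (p2 ∧ p2))
    [∧I] p2 ⊢ (p2 ∧ p2)
      [Ax] p2 ⊢ p2
      [Ax] p2 ⊢ p2
  [∧I] p2 ⊢ (p2 ∧ p2)
    [Ax] p2 ⊢ p2
    [Ax] p2 ⊢ p2

Result: YES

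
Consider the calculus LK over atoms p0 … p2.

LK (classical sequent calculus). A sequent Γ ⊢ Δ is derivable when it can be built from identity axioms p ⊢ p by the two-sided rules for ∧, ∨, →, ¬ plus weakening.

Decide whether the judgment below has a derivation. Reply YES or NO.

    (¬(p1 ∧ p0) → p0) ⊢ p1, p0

Proof tree:
[→L] (¬(p1 ∧ p0) → p0) ⊢ p1, p0
  [¬R]  ⊢ p1, ¬(p1 ∧ p0)
    [∧L] (p1 ∧ p0) ⊢ p1
      [WL] p1, p0 ⊢ p1
        [Ax] p1 ⊢ p1
  [Ax] p0 ⊢ p0

Result: YES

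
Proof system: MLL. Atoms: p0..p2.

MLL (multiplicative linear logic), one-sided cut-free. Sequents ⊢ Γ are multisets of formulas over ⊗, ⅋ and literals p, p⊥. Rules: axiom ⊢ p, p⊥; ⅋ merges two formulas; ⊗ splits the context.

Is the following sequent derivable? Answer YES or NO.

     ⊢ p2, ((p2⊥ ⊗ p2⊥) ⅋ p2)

Proof tree:
[⅋]  ⊢ p2, ((p2⊥ ⊗ p2⊥) ⅋ p2)
  [⊗]  ⊢ p2, p2, (p2⊥ ⊗ p2⊥)
    [Ax]  ⊢ p2, p2⊥
    [Ax]  ⊢ p2, p2⊥

Result: YES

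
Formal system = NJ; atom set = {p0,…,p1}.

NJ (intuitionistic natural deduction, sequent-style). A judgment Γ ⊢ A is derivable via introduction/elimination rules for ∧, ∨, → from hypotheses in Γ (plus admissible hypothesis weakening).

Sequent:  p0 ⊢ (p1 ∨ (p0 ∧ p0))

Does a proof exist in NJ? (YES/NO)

Derivation (root first):
[∨I₂] p0 ⊢ (p1 ∨ (p0 ∧ p0))
  [∧I] p0 ⊢ (p0 ∧ p0)
    [Ax] p0 ⊢ p0
    [Ax] p0 ⊢ p0

Result: YES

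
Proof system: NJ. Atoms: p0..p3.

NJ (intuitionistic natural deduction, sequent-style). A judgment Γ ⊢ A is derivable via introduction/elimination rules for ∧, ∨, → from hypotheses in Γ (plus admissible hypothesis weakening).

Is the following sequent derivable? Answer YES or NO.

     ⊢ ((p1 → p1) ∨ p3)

Derivation (root first):
[∨I₁]  ⊢ ((p1 → p1) ∨ p3)
  [→I]  ⊢ (p1 → p1)
    [Ax] p1 ⊢ p1

Result: YES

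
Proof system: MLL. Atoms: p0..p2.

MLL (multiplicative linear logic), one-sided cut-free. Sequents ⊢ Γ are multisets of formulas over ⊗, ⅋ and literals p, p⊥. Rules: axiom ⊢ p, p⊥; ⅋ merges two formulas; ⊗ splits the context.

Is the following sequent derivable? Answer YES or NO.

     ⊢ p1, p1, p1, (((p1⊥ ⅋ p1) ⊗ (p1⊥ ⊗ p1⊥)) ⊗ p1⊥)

Derivation trace:
[⊗]  ⊢ p1, p1, p1, (((p1⊥ ⅋ p1) ⊗ (p1⊥ ⊗ p1⊥)) ⊗ p1⊥)
  [⊗]  ⊢ p1, p1, ((p1⊥ ⅋ p1) ⊗ (p1⊥ ⊗ p1⊥))
    [⅋]  ⊢ (p1⊥ ⅋ p1)
      [Ax]  ⊢ p1, p1⊥
    [⊗]  ⊢ p1, p1, (p1⊥ ⊗ p1⊥)
      [Ax]  ⊢ p1, p1⊥
      [Ax]  ⊢ p1, p1⊥
  [Ax]  ⊢ p1, p1⊥

Result: YES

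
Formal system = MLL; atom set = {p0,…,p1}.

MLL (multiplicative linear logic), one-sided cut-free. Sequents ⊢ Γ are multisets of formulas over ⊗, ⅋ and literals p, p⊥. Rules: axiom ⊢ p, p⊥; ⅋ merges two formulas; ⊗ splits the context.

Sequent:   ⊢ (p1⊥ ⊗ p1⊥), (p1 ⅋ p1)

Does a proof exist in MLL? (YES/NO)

Proof tree:
[⅋]  ⊢ (p1⊥ ⊗ p1⊥), (p1 ⅋ p1)
  [⊗]  ⊢ p1, p1, (p1⊥ ⊗ p1⊥)
    [Ax]  ⊢ p1, p1⊥
    [Ax]  ⊢ p1, p1⊥

Result: YES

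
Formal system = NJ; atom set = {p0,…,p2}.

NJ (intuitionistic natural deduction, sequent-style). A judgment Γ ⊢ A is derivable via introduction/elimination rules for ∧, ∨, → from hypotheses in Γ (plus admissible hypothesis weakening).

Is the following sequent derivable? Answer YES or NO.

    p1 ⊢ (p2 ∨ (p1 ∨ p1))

Derivation (root first):
[∨I₂] p1 ⊢ (p2 ∨ (p1 ∨ p1))
  [∨I₁] p1 ⊢ (p1 ∨ p1)
    [Ax] p1 ⊢ p1

Result: YES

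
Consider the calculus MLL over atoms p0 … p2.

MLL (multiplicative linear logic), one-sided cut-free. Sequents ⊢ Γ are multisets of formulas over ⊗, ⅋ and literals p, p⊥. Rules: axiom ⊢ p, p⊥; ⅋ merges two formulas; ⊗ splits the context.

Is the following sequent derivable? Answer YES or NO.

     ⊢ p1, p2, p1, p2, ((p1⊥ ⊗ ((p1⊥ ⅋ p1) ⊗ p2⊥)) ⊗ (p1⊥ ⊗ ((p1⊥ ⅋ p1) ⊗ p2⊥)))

Proof tree:
[⊗]  ⊢ p1, p2, p1, p2, ((p1⊥ ⊗ ((p1⊥ ⅋ p1) ⊗ p2⊥)) ⊗ (p1⊥ ⊗ ((p1⊥ ⅋ p1) ⊗ p2⊥)))
  [⊗]  ⊢ p1, p2, (p1⊥ ⊗ ((p1⊥ ⅋ p1) ⊗ p2⊥))
    [Ax]  ⊢ p1, p1⊥
    [⊗]  ⊢ p2, ((p1⊥ ⅋ p1) ⊗ p2⊥)
      [⅋]  ⊢ (p1⊥ ⅋ p1)
        [Ax]  ⊢ p1, p1⊥
      [Ax]  ⊢ p2, p2⊥
  [⊗]  ⊢ p1, p2, (p1⊥ ⊗ ((p1⊥ ⅋ p1) ⊗ p2⊥))
    [Ax]  ⊢ p1, p1⊥
    [⊗]  ⊢ p2, ((p1⊥ ⅋ p1) ⊗ p2⊥)
      [⅋]  ⊢ (p1⊥ ⅋ p1)
        [Ax]  ⊢ p1, p1⊥
      [Ax]  ⊢ p2, p2⊥

Result: YES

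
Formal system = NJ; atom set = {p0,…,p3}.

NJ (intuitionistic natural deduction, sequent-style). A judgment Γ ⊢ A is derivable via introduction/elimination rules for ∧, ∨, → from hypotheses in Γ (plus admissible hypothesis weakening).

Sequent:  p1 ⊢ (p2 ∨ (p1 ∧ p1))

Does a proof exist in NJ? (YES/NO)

Proof tree:
[∨I₂] p1 ⊢ (p2 ∨ (p1 ∧ p1))
  [∧I] p1 ⊢ (p1 ∧ p1)
    [Ax] p1 ⊢ p1
    [Ax] p1 ⊢ p1

Result: YES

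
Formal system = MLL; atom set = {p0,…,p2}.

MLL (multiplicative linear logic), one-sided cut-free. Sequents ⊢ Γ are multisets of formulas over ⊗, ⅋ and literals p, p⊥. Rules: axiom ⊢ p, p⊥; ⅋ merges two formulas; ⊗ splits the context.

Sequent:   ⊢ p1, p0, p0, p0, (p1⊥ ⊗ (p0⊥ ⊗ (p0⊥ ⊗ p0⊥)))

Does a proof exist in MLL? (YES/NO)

Derivation trace:
[⊗]  ⊢ p1, p0, p0, p0, (p1⊥ ⊗ (p0⊥ ⊗ (p0⊥ ⊗ p0⊥)))
  [Ax]  ⊢ p1, p1⊥
  [⊗]  ⊢ p0, p0, p0, (p0⊥ ⊗ (p0⊥ ⊗ p0⊥))
    [Ax]  ⊢ p0, p0⊥
    [⊗]  ⊢ p0, p0, (p0⊥ ⊗ p0⊥)
      [Ax]  ⊢ p0, p0⊥
      [Ax]  ⊢ p0, p0⊥

Result: YES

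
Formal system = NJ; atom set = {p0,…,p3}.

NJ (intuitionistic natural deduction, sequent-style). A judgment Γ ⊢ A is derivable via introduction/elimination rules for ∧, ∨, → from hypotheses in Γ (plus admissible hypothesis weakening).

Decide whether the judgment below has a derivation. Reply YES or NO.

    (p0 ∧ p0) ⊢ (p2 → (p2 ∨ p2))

Proof tree:
[Wk] (p0 ∧ p0) ⊢ (p2 → (p2 ∨ p2))
  [→I]  ⊢ (p2 → (p2 ∨ p2))
    [∨I₂] p2 ⊢ (p2 ∨ p2)
      [Ax] p2 ⊢ p2

Result: YES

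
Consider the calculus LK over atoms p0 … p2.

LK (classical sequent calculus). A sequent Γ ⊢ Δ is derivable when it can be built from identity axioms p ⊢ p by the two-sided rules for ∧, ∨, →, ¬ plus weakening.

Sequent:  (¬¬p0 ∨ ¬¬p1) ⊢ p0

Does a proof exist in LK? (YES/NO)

Truth-table refutation:
  v=000: Γ:[(¬¬p0 ∨ ¬¬p1)=F] Δ:[p0=F] refutes=False
  v=001: Γ:[(¬¬p0 ∨ ¬¬p1)=F] Δ:[p0=F] refutes=False
  v=010: Γ:[(¬¬p0 ∨ ¬¬p1)=T] Δ:[p0=F] refutes=True  ← countermodel

Result: NO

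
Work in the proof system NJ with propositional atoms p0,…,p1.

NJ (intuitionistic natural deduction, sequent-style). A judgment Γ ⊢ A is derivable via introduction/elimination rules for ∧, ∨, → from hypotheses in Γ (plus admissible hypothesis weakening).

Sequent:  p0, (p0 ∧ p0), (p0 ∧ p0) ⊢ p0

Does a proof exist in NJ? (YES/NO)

Proof tree:
[Wk] p0, (p0 ∧ p0), (p0 ∧ p0) ⊢ p0
  [Wk] p0, (p0 ∧ p0) ⊢ p0
    [Ax] p0 ⊢ p0

Result: YES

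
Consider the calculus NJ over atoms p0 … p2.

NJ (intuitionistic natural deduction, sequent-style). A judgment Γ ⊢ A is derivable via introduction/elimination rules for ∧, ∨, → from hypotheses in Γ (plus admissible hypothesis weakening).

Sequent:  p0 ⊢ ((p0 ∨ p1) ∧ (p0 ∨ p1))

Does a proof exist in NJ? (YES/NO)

Derivation (root first):
[∧I] p0 ⊢ ((p0 ∨ p1) ∧ (p0 ∨ p1))
  [∨I₁] p0 ⊢ (p0 ∨ p1)
    [Ax] p0 ⊢ p0
  [∨I₁] p0 ⊢ (p0 ∨ p1)
    [Ax] p0 ⊢ p0

Result: YES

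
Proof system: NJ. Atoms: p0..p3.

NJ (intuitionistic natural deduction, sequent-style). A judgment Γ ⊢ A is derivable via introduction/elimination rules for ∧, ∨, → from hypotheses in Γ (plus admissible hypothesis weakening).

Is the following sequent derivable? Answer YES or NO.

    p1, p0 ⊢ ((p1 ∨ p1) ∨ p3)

Derivation (root first):
[∨I₁] p1, p0 ⊢ ((p1 ∨ p1) ∨ p3)
  [∨I₁] p1, p0 ⊢ (p1 ∨ p1)
    [Wk] p1, p0 ⊢ p1
      [Ax] p1 ⊢ p1

Result: YES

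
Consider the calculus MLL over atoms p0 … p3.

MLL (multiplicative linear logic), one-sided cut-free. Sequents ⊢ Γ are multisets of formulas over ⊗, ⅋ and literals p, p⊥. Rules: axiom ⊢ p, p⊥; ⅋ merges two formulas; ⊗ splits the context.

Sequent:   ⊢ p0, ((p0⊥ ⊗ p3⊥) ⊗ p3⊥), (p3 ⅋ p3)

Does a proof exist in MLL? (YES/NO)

Derivation (root first):
[⅋]  ⊢ p0, ((p0⊥ ⊗ p3⊥) ⊗ p3⊥), (p3 ⅋ p3)
  [⊗]  ⊢ p0, p3, p3, ((p0⊥ ⊗ p3⊥) ⊗ p3⊥)
    [⊗]  ⊢ p0, p3, (p0⊥ ⊗ p3⊥)
      [Ax]  ⊢ p0, p0⊥
      [Ax]  ⊢ p3, p3⊥
    [Ax]  ⊢ p3, p3⊥

Result: YES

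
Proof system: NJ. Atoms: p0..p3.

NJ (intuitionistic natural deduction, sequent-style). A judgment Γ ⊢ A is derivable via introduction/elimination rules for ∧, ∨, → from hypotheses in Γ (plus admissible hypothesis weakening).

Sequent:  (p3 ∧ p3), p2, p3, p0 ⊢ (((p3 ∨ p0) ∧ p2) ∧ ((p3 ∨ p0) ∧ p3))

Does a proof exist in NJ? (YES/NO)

Proof tree:
[∧I] (p3 ∧ p3), p2, p3, p0 ⊢ (((p3 ∨ p0) ∧ p2) ∧ ((p3 ∨ p0) ∧ p3))
  [Wk] p2, p0, p3 ⊢ ((p3 ∨ p0) ∧ p2)
    [∧I] p2, p0 ⊢ ((p3 ∨ p0) ∧ p2)
      [∨I₂] p0 ⊢ (p3 ∨ p0)
        [Ax] p0 ⊢ p0
      [Ax] p2 ⊢ p2
  [∧I] p3, (p3 ∧ p3), p0 ⊢ ((p3 ∨ p0) ∧ p3)
    [Wk] p0, (p3 ∧ p3) ⊢ (p3 ∨ p0)
      [∨I₂] p0 ⊢ (p3 ∨ p0)
        [Ax] p0 ⊢ p0
    [Ax] p3 ⊢ p3

Result: YES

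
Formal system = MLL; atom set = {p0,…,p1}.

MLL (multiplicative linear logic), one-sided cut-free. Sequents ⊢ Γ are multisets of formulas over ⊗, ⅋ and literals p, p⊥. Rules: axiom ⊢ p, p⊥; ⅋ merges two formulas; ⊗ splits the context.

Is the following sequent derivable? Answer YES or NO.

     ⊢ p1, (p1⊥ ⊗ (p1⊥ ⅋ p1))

Derivation (root first):
[⊗]  ⊢ p1, (p1⊥ ⊗ (p1⊥ ⅋ p1))
  [Ax]  ⊢ p1, p1⊥
  [⅋]  ⊢ (p1⊥ ⅋ p1)
    [Ax]  ⊢ p1, p1⊥

Result: YES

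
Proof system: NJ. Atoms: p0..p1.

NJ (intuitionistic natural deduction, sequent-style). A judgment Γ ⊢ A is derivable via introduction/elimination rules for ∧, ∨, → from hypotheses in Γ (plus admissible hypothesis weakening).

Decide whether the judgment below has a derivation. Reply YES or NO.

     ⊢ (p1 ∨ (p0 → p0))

Proof tree:
[∨I₂]  ⊢ (p1 ∨ (p0 → p0))
  [→I]  ⊢ (p0 → p0)
    [Ax] p0 ⊢ p0

Result: YES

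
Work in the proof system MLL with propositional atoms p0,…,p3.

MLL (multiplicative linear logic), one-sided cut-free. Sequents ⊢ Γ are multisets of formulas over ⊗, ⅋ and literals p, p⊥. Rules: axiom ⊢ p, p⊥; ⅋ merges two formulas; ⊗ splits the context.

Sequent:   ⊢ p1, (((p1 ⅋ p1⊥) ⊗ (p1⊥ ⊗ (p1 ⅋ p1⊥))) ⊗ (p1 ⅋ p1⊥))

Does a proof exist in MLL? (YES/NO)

Derivation (root first):
[⊗]  ⊢ p1, (((p1 ⅋ p1⊥) ⊗ (p1⊥ ⊗ (p1 ⅋ p1⊥))) ⊗ (p1 ⅋ p1⊥))
  [⊗]  ⊢ p1, ((p1 ⅋ p1⊥) ⊗ (p1⊥ ⊗ (p1 ⅋ p1⊥)))
    [⅋]  ⊢ (p1 ⅋ p1⊥)
      [Ax]  ⊢ p1, p1⊥
    [⊗]  ⊢ p1, (p1⊥ ⊗ (p1 ⅋ p1⊥))
      [Ax]  ⊢ p1, p1⊥
      [⅋]  ⊢ (p1 ⅋ p1⊥)
        [Ax]  ⊢ p1, p1⊥
  [⅋]  ⊢ (p1 ⅋ p1⊥)
    [Ax]  ⊢ p1, p1⊥

Result: YES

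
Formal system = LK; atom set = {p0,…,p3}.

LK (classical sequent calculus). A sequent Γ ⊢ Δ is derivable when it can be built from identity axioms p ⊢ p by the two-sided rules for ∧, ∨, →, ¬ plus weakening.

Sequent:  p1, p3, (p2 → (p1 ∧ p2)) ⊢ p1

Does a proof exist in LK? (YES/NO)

Proof tree:
[→L] p1, p3, (p2 → (p1 ∧ p2)) ⊢ p1
  [WR] p1, p3 ⊢ p1, p2
    [WL] p1, p3 ⊢ p1
      [Ax] p1 ⊢ p1
  [∧L] (p1 ∧ p2) ⊢ p1
    [WL] p1, p2 ⊢ p1
      [Ax] p1 ⊢ p1

Result: YES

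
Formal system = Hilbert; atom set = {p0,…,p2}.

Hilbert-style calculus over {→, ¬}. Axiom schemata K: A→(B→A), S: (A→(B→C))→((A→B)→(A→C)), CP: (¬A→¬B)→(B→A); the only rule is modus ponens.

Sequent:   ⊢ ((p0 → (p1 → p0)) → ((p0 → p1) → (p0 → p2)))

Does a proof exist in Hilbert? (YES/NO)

Enumerate valuations to refute Γ ⊢ Δ:
  v=000: Γ:[] Δ:[((p0 → (p1 → p0)) → ((p0 → p1) → (p0 → p2)))=T] refutes=False
  v=001: Γ:[] Δ:[((p0 → (p1 → p0)) → ((p0 → p1) → (p0 → p2)))=T] refutes=False
  v=010: Γ:[] Δ:[((p0 → (p1 → p0)) → ((p0 → p1) → (p0 → p2)))=T] refutes=False
  v=011: Γ:[] Δ:[((p0 → (p1 → p0)) → ((p0 → p1) → (p0 → p2)))=T] refutes=False
  v=100: Γ:[] Δ:[((p0 → (p1 → p0)) → ((p0 → p1) → (p0 → p2)))=T] refutes=False
  v=101: Γ:[] Δ:[((p0 → (p1 → p0)) → ((p0 → p1) → (p0 → p2)))=T] refutes=False
  v=110: Γ:[] Δ:[((p0 → (p1 → p0)) → ((p0 → p1) → (p0 → p2)))=F] refutes=True  ← countermodel

Result: NO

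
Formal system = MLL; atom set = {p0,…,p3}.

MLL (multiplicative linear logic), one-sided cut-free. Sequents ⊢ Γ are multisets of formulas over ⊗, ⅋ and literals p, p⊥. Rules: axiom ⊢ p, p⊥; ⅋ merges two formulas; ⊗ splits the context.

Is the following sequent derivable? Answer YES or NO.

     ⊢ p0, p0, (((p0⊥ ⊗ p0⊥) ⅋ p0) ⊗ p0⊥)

Derivation (root first):
[⊗]  ⊢ p0, p0, (((p0⊥ ⊗ p0⊥) ⅋ p0) ⊗ p0⊥)
  [⅋]  ⊢ p0, ((p0⊥ ⊗ p0⊥) ⅋ p0)
    [⊗]  ⊢ p0, p0, (p0⊥ ⊗ p0⊥)
      [Ax]  ⊢ p0, p0⊥
      [Ax]  ⊢ p0, p0⊥
  [Ax]  ⊢ p0, p0⊥

Result: YES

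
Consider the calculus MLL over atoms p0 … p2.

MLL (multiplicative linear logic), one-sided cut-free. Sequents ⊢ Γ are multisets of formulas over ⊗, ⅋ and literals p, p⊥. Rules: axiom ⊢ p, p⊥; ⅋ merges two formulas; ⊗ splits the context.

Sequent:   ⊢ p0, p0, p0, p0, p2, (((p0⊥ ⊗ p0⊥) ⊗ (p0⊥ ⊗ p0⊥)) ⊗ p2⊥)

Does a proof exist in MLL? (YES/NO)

Proof tree:
[⊗]  ⊢ p0, p0, p0, p0, p2, (((p0⊥ ⊗ p0⊥) ⊗ (p0⊥ ⊗ p0⊥)) ⊗ p2⊥)
  [⊗]  ⊢ p0, p0, p0, p0, ((p0⊥ ⊗ p0⊥) ⊗ (p0⊥ ⊗ p0⊥))
    [⊗]  ⊢ p0, p0, (p0⊥ ⊗ p0⊥)
      [Ax]  ⊢ p0, p0⊥
      [Ax]  ⊢ p0, p0⊥
    [⊗]  ⊢ p0, p0, (p0⊥ ⊗ p0⊥)
      [Ax]  ⊢ p0, p0⊥
      [Ax]  ⊢ p0, p0⊥
  [Ax]  ⊢ p2, p2⊥

Result: YES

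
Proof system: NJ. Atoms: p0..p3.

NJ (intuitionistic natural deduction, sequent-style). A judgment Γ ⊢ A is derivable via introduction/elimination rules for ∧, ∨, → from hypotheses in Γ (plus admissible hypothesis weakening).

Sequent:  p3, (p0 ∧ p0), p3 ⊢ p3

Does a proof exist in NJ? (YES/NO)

Derivation (root first):
[Wk] p3, (p0 ∧ p0), p3 ⊢ p3
  [Wk] p3, (p0 ∧ p0) ⊢ p3
    [Ax] p3 ⊢ p3

Result: YES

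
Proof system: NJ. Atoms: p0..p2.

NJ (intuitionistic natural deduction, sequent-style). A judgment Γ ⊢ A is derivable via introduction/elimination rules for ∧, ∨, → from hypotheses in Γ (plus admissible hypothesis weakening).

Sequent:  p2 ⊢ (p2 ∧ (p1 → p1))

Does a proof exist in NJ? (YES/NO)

Proof tree:
[∧I] p2 ⊢ (p2 ∧ (p1 → p1))
  [Ax] p2 ⊢ p2
  [→I]  ⊢ (p1 → p1)
    [Ax] p1 ⊢ p1

Result: YES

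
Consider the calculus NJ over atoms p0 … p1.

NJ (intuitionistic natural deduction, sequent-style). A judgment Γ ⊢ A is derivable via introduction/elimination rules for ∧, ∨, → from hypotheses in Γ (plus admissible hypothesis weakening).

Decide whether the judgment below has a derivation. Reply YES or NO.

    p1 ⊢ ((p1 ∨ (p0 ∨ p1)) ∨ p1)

Derivation trace:
[∨I₁] p1 ⊢ ((p1 ∨ (p0 ∨ p1)) ∨ p1)
  [∨I₂] p1 ⊢ (p1 ∨ (p0 ∨ p1))
    [∨I₂] p1 ⊢ (p0 ∨ p1)
      [Ax] p1 ⊢ p1

Result: YES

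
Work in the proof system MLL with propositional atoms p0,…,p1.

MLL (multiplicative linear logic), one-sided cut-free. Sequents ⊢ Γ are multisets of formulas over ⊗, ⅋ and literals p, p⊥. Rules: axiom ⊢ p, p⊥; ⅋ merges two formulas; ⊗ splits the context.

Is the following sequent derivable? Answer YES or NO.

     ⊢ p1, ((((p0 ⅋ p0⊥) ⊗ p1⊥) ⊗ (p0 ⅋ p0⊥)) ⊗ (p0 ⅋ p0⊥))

Proof tree:
[⊗]  ⊢ p1, ((((p0 ⅋ p0⊥) ⊗ p1⊥) ⊗ (p0 ⅋ p0⊥)) ⊗ (p0 ⅋ p0⊥))
  [⊗]  ⊢ p1, (((p0 ⅋ p0⊥) ⊗ p1⊥) ⊗ (p0 ⅋ p0⊥))
    [⊗]  ⊢ p1, ((p0 ⅋ p0⊥) ⊗ p1⊥)
      [⅋]  ⊢ (p0 ⅋ p0⊥)
        [Ax]  ⊢ p0, p0⊥
      [Ax]  ⊢ p1, p1⊥
    [⅋]  ⊢ (p0 ⅋ p0⊥)
      [Ax]  ⊢ p0, p0⊥
  [⅋]  ⊢ (p0 ⅋ p0⊥)
    [Ax]  ⊢ p0, p0⊥

Result: YES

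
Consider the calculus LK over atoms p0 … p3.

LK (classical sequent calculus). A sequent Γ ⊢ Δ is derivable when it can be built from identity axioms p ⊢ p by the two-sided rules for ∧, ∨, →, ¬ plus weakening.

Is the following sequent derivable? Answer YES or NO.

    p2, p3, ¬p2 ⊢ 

Derivation (root first):
[¬L] p2, p3, ¬p2 ⊢ 
  [WL] p2, p3 ⊢ p2
    [Ax] p2 ⊢ p2

Result: YES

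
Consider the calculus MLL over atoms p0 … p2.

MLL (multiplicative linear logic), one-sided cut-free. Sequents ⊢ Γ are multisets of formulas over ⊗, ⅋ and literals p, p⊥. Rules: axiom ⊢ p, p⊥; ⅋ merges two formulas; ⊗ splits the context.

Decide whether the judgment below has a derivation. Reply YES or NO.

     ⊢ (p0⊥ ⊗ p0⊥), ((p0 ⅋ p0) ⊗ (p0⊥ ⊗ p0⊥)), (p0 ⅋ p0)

Derivation (root first):
[⅋]  ⊢ (p0⊥ ⊗ p0⊥), ((p0 ⅋ p0) ⊗ (p0⊥ ⊗ p0⊥)), (p0 ⅋ p0)
  [⊗]  ⊢ (p0⊥ ⊗ p0⊥), p0, p0, ((p0 ⅋ p0) ⊗ (p0⊥ ⊗ p0⊥))
    [⅋]  ⊢ (p0⊥ ⊗ p0⊥), (p0 ⅋ p0)
      [⊗]  ⊢ p0, p0, (p0⊥ ⊗ p0⊥)
        [Ax]  ⊢ p0, p0⊥
        [Ax]  ⊢ p0, p0⊥
    [⊗]  ⊢ p0, p0, (p0⊥ ⊗ p0⊥)
      [Ax]  ⊢ p0, p0⊥
      [Ax]  ⊢ p0, p0⊥

Result: YES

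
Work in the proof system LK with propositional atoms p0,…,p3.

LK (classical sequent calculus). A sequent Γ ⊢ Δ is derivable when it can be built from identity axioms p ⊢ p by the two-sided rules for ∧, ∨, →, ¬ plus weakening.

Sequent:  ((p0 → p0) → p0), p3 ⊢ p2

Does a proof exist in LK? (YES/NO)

Enumerate valuations to refute Γ ⊢ Δ:
  v=0000: Γ:[((p0 → p0) → p0)=F, p3=F] Δ:[p2=F] refutes=False
  v=0001: Γ:[((p0 → p0) → p0)=F, p3=T] Δ:[p2=F] refutes=False
  v=0010: Γ:[((p0 → p0) → p0)=F, p3=F] Δ:[p2=T] refutes=False
  v=0011: Γ:[((p0 → p0) → p0)=F, p3=T] Δ:[p2=T] refutes=False
  v=0100: Γ:[((p0 → p0) → p0)=F, p3=F] Δ:[p2=F] refutes=False
  v=0101: Γ:[((p0 → p0) → p0)=F, p3=T] Δ:[p2=F] refutes=False
  v=0110: Γ:[((p0 → p0) → p0)=F, p3=F] Δ:[p2=T] refutes=False
  v=0111: Γ:[((p0 → p0) → p0)=F, p3=T] Δ:[p2=T] refutes=False
  v=1000: Γ:[((p0 → p0) → p0)=T, p3=F] Δ:[p2=F] refutes=False
  v=1001: Γ:[((p0 → p0) → p0)=T, p3=T] Δ:[p2=F] refutes=True  ← countermodel

Result: NO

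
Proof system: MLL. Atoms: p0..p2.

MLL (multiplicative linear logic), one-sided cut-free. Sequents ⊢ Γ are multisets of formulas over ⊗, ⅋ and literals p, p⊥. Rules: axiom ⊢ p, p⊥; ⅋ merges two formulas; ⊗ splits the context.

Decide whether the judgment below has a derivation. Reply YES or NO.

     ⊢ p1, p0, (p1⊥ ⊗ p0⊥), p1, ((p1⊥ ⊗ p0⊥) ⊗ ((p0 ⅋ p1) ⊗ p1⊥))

Proof tree:
[⊗]  ⊢ p1, p0, (p1⊥ ⊗ p0⊥), p1, ((p1⊥ ⊗ p0⊥) ⊗ ((p0 ⅋ p1) ⊗ p1⊥))
  [⊗]  ⊢ p1, p0, (p1⊥ ⊗ p0⊥)
    [Ax]  ⊢ p1, p1⊥
    [Ax]  ⊢ p0, p0⊥
  [⊗]  ⊢ (p1⊥ ⊗ p0⊥), p1, ((p0 ⅋ p1) ⊗ p1⊥)
    [⅋]  ⊢ (p1⊥ ⊗ p0⊥), (p0 ⅋ p1)
      [⊗]  ⊢ p1, p0, (p1⊥ ⊗ p0⊥)
        [Ax]  ⊢ p1, p1⊥
        [Ax]  ⊢ p0, p0⊥
    [Ax]  ⊢ p1, p1⊥

Result: YES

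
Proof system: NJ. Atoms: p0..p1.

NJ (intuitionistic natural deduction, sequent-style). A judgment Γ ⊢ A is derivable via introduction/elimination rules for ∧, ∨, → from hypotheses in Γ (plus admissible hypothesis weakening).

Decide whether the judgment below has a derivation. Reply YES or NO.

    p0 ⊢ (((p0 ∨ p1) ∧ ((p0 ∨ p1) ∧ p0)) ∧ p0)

Derivation (root first):
[∧I] p0 ⊢ (((p0 ∨ p1) ∧ ((p0 ∨ p1) ∧ p0)) ∧ p0)
  [∧I] p0 ⊢ ((p0 ∨ p1) ∧ ((p0 ∨ p1) ∧ p0))
    [∨I₁] p0 ⊢ (p0 ∨ p1)
      [Ax] p0 ⊢ p0
    [∧I] p0 ⊢ ((p0 ∨ p1) ∧ p0)
      [∨I₁] p0 ⊢ (p0 ∨ p1)
        [Ax] p0 ⊢ p0
      [Ax] p0 ⊢ p0
  [Ax] p0 ⊢ p0

Result: YES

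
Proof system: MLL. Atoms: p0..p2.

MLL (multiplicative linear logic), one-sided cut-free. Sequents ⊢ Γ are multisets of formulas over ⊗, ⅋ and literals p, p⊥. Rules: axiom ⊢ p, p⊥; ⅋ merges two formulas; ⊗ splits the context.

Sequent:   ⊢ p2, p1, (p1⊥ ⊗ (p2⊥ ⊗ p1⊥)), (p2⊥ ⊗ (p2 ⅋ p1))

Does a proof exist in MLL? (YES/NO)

Proof tree:
[⊗]  ⊢ p2, p1, (p1⊥ ⊗ (p2⊥ ⊗ p1⊥)), (p2⊥ ⊗ (p2 ⅋ p1))
  [Ax]  ⊢ p2, p2⊥
  [⅋]  ⊢ p1, (p1⊥ ⊗ (p2⊥ ⊗ p1⊥)), (p2 ⅋ p1)
    [⊗]  ⊢ p1, p2, p1, (p1⊥ ⊗ (p2⊥ ⊗ p1⊥))
      [Ax]  ⊢ p1, p1⊥
      [⊗]  ⊢ p2, p1, (p2⊥ ⊗ p1⊥)
        [Ax]  ⊢ p2, p2⊥
        [Ax]  ⊢ p1, p1⊥

Result: YES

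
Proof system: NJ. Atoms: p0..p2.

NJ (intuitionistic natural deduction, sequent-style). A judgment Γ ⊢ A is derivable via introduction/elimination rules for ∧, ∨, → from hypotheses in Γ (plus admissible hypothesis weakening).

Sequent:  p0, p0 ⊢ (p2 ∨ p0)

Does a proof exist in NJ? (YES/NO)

Derivation trace:
[Wk] p0, p0 ⊢ (p2 ∨ p0)
  [∨I₂] p0 ⊢ (p2 ∨ p0)
    [Ax] p0 ⊢ p0

Result: YES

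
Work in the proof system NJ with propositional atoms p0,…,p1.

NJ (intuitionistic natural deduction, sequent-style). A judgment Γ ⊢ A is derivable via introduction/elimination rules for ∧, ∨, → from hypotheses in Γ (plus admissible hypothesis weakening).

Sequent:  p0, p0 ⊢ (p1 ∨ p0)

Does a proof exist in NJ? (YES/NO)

Derivation (root first):
[Wk] p0, p0 ⊢ (p1 ∨ p0)
  [∨I₂] p0 ⊢ (p1 ∨ p0)
    [Ax] p0 ⊢ p0

Result: YES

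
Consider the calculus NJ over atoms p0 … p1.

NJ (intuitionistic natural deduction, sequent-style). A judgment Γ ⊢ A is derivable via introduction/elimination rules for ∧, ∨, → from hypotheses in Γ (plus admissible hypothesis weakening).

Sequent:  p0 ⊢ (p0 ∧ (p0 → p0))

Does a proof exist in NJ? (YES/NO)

Derivation (root first):
[∧I] p0 ⊢ (p0 ∧ (p0 → p0))
  [Ax] p0 ⊢ p0
  [→I]  ⊢ (p0 → p0)
    [Ax] p0 ⊢ p0

Result: YES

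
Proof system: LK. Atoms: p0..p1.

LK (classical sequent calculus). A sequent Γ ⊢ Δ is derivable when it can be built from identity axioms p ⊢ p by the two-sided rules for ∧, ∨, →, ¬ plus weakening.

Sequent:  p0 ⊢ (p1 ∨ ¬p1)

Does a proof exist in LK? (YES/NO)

Proof tree:
[∨R] p0 ⊢ (p1 ∨ ¬p1)
  [WL] p0 ⊢ p1, ¬p1
    [¬R]  ⊢ p1, ¬p1
      [Ax] p1 ⊢ p1

Result: YES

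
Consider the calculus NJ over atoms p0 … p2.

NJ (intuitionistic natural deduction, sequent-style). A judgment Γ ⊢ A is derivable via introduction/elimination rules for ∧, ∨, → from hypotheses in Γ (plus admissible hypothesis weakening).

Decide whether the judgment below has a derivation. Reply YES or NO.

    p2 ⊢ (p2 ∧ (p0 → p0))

Derivation (root first):
[∧I] p2 ⊢ (p2 ∧ (p0 → p0))
  [Ax] p2 ⊢ p2
  [→I]  ⊢ (p0 → p0)
    [Ax] p0 ⊢ p0

Result: YES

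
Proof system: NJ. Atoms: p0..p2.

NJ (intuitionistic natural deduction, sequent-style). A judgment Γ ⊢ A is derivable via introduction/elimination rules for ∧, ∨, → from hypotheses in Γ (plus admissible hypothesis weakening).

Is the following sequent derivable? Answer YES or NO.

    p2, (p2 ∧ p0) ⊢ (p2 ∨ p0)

Derivation (root first):
[∨I₁] p2, (p2 ∧ p0) ⊢ (p2 ∨ p0)
  [Wk] p2, (p2 ∧ p0) ⊢ p2
    [Ax] p2 ⊢ p2

Result: YES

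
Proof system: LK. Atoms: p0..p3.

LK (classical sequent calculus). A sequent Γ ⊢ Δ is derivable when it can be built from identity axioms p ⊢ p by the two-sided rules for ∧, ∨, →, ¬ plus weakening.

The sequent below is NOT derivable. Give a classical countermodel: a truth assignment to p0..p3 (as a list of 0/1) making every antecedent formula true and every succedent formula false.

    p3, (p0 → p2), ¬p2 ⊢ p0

Search for a countermodel by truth-table:
  v=0000: Γ:[p3=F, (p0 → p2)=T, ¬p2=T] Δ:[p0=F] refutes=False
  v=0001: Γ:[p3=T, (p0 → p2)=T, ¬p2=T] Δ:[p0=F] refutes=True  ← countermodel

Result: [0, 0, 0, 1]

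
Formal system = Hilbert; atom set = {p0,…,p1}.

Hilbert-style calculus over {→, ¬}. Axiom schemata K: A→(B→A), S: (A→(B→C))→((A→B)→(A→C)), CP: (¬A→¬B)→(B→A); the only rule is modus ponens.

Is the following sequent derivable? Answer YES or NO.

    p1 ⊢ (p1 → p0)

Truth-table refutation:
  v=00: Γ:[p1=F] Δ:[(p1 → p0)=T] refutes=False
  v=01: Γ:[p1=T] Δ:[(p1 → p0)=F] refutes=True  ← countermodel

Result: NO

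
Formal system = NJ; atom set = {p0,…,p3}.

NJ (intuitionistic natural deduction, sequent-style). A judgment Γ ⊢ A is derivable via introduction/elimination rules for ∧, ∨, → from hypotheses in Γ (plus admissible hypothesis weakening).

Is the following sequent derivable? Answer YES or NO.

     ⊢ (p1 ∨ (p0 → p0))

Proof tree:
[∨I₂]  ⊢ (p1 ∨ (p0 → p0))
  [→I]  ⊢ (p0 → p0)
    [Ax] p0 ⊢ p0

Result: YES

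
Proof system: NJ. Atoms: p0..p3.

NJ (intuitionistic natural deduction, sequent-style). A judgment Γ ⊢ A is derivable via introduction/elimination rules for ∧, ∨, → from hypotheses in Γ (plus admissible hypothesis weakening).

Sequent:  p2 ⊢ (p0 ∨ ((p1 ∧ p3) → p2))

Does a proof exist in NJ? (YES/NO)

Derivation (root first):
[∨I₂] p2 ⊢ (p0 ∨ ((p1 ∧ p3) → p2))
  [→I] p2 ⊢ ((p1 ∧ p3) → p2)
    [Wk] p2, (p1 ∧ p3) ⊢ p2
      [Ax] p2 ⊢ p2

Result: YES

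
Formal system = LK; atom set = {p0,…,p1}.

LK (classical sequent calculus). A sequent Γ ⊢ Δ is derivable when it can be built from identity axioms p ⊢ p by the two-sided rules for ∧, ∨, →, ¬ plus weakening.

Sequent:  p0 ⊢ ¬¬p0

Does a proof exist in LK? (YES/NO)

Derivation trace:
[¬R] p0 ⊢ ¬¬p0
  [¬L] p0, ¬p0 ⊢ 
    [Ax] p0 ⊢ p0

Result: YES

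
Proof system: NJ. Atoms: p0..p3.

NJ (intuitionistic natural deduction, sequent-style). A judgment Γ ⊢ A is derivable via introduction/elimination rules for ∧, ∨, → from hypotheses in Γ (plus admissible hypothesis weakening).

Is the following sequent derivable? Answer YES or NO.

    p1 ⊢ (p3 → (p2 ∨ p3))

Proof tree:
[→I] p1 ⊢ (p3 → (p2 ∨ p3))
  [∨I₂] p3, p1 ⊢ (p2 ∨ p3)
    [Wk] p3, p1 ⊢ p3
      [Ax] p3 ⊢ p3

Result: YES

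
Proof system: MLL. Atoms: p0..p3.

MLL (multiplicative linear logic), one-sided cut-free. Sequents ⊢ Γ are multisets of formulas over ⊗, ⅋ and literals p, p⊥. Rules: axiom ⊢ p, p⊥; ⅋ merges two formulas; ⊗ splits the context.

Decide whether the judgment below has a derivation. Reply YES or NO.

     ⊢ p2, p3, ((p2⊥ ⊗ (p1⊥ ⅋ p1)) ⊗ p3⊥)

Derivation trace:
[⊗]  ⊢ p2, p3, ((p2⊥ ⊗ (p1⊥ ⅋ p1)) ⊗ p3⊥)
  [⊗]  ⊢ p2, (p2⊥ ⊗ (p1⊥ ⅋ p1))
    [Ax]  ⊢ p2, p2⊥
    [⅋]  ⊢ (p1⊥ ⅋ p1)
      [Ax]  ⊢ p1, p1⊥
  [Ax]  ⊢ p3, p3⊥

Result: YES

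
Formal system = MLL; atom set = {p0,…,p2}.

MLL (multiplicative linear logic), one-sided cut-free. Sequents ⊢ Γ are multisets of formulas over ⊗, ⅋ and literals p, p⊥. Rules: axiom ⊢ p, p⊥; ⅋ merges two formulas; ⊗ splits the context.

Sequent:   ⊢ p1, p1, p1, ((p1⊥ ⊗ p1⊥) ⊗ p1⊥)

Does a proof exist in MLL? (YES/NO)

Proof tree:
[⊗]  ⊢ p1, p1, p1, ((p1⊥ ⊗ p1⊥) ⊗ p1⊥)
  [⊗]  ⊢ p1, p1, (p1⊥ ⊗ p1⊥)
    [Ax]  ⊢ p1, p1⊥
    [Ax]  ⊢ p1, p1⊥
  [Ax]  ⊢ p1, p1⊥

Result: YES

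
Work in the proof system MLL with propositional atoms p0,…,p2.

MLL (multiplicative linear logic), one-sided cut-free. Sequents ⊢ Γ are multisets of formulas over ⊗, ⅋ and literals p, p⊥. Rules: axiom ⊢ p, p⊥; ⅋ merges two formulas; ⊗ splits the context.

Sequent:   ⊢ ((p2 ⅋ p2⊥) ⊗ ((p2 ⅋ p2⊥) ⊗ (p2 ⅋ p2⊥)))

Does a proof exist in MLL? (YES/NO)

Derivation (root first):
[⊗]  ⊢ ((p2 ⅋ p2⊥) ⊗ ((p2 ⅋ p2⊥) ⊗ (p2 ⅋ p2⊥)))
  [⅋]  ⊢ (p2 ⅋ p2⊥)
    [Ax]  ⊢ p2, p2⊥
  [⊗]  ⊢ ((p2 ⅋ p2⊥) ⊗ (p2 ⅋ p2⊥))
    [⅋]  ⊢ (p2 ⅋ p2⊥)
      [Ax]  ⊢ p2, p2⊥
    [⅋]  ⊢ (p2 ⅋ p2⊥)
      [Ax]  ⊢ p2, p2⊥

Result: YES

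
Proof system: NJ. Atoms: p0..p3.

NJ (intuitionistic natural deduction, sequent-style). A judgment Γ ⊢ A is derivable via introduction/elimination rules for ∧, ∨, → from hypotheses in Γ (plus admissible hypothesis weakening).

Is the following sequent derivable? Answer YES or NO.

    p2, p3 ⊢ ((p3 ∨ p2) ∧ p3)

Proof tree:
[∧I] p2, p3 ⊢ ((p3 ∨ p2) ∧ p3)
  [∨I₂] p2 ⊢ (p3 ∨ p2)
    [Ax] p2 ⊢ p2
  [Ax] p3 ⊢ p3

Result: YES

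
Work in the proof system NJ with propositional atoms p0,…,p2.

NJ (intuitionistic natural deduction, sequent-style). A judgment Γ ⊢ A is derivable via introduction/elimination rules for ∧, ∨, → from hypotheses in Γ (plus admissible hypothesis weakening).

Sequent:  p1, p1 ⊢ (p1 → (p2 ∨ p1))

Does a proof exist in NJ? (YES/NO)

Proof tree:
[Wk] p1, p1 ⊢ (p1 → (p2 ∨ p1))
  [→I] p1 ⊢ (p1 → (p2 ∨ p1))
    [∨I₂] p1, p1 ⊢ (p2 ∨ p1)
      [Wk] p1, p1 ⊢ p1
        [Ax] p1 ⊢ p1

Result: YES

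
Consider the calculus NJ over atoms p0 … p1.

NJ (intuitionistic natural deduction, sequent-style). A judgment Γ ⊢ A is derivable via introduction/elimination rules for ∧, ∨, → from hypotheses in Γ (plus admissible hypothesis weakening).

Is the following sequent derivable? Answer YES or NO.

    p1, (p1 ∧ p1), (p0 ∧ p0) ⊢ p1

Derivation (root first):
[Wk] p1, (p1 ∧ p1), (p0 ∧ p0) ⊢ p1
  [Wk] p1, (p1 ∧ p1) ⊢ p1
    [Ax] p1 ⊢ p1

Result: YES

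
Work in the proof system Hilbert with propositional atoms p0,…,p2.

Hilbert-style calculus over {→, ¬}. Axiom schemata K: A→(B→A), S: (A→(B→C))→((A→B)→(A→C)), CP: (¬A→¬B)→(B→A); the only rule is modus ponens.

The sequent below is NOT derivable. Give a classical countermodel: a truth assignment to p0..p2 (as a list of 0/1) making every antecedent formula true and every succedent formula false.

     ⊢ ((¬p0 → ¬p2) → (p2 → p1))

Search for a countermodel by truth-table:
  v=000: Γ:[] Δ:[((¬p0 → ¬p2) → (p2 → p1))=T] refutes=False
  v=001: Γ:[] Δ:[((¬p0 → ¬p2) → (p2 → p1))=T] refutes=False
  v=010: Γ:[] Δ:[((¬p0 → ¬p2) → (p2 → p1))=T] refutes=False
  v=011: Γ:[] Δ:[((¬p0 → ¬p2) → (p2 → p1))=T] refutes=False
  v=100: Γ:[] Δ:[((¬p0 → ¬p2) → (p2 → p1))=T] refutes=False
  v=101: Γ:[] Δ:[((¬p0 → ¬p2) → (p2 → p1))=F] refutes=True  ← countermodel

Result: [1, 0, 1]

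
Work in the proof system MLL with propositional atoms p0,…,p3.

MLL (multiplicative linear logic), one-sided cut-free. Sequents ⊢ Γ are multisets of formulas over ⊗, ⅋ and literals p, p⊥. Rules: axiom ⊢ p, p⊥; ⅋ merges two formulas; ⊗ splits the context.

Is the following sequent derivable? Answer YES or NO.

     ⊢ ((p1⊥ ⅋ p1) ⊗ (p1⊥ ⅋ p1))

Proof tree:
[⊗]  ⊢ ((p1⊥ ⅋ p1) ⊗ (p1⊥ ⅋ p1))
  [⅋]  ⊢ (p1⊥ ⅋ p1)
    [Ax]  ⊢ p1, p1⊥
  [⅋]  ⊢ (p1⊥ ⅋ p1)
    [Ax]  ⊢ p1, p1⊥

Result: YES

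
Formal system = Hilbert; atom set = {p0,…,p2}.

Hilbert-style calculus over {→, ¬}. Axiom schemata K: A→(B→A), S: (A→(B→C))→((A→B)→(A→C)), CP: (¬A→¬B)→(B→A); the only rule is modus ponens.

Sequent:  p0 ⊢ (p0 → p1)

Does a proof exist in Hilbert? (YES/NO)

Enumerate valuations to refute Γ ⊢ Δ:
  v=000: Γ:[p0=F] Δ:[(p0 → p1)=T] refutes=False
  v=001: Γ:[p0=F] Δ:[(p0 → p1)=T] refutes=False
  v=010: Γ:[p0=F] Δ:[(p0 → p1)=T] refutes=False
  v=011: Γ:[p0=F] Δ:[(p0 → p1)=T] refutes=False
  v=100: Γ:[p0=T] Δ:[(p0 → p1)=F] refutes=True  ← countermodel

Result: NO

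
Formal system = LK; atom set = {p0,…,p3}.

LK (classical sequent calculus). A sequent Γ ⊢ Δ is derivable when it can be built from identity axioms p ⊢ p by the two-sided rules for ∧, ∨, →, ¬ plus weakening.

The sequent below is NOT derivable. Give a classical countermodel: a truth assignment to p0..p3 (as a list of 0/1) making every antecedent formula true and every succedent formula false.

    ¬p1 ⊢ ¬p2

Truth-table refutation:
  v=0000: Γ:[¬p1=T] Δ:[¬p2=T] refutes=False
  v=0001: Γ:[¬p1=T] Δ:[¬p2=T] refutes=False
  v=0010: Γ:[¬p1=T] Δ:[¬p2=F] refutes=True  ← countermodel

Result: [0, 0, 1, 0]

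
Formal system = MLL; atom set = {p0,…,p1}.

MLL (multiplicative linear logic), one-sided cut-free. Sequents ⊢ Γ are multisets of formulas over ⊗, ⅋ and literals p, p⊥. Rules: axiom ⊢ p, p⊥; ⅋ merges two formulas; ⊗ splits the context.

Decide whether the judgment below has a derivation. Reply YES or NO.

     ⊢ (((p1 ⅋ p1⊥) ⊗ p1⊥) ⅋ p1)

Derivation trace:
[⅋]  ⊢ (((p1 ⅋ p1⊥) ⊗ p1⊥) ⅋ p1)
  [⊗]  ⊢ p1, ((p1 ⅋ p1⊥) ⊗ p1⊥)
    [⅋]  ⊢ (p1 ⅋ p1⊥)
      [Ax]  ⊢ p1, p1⊥
    [Ax]  ⊢ p1, p1⊥

Result: YES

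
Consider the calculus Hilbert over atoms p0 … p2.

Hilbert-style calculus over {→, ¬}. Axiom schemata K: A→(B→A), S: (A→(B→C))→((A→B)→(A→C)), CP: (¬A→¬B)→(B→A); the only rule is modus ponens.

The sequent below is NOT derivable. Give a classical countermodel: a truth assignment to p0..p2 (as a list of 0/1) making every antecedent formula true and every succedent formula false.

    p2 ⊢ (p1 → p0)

Truth-table refutation:
  v=000: Γ:[p2=F] Δ:[(p1 → p0)=T] refutes=False
  v=001: Γ:[p2=T] Δ:[(p1 → p0)=T] refutes=False
  v=010: Γ:[p2=F] Δ:[(p1 → p0)=F] refutes=False
  v=011: Γ:[p2=T] Δ:[(p1 → p0)=F] refutes=True  ← countermodel

Result: [0, 1, 1]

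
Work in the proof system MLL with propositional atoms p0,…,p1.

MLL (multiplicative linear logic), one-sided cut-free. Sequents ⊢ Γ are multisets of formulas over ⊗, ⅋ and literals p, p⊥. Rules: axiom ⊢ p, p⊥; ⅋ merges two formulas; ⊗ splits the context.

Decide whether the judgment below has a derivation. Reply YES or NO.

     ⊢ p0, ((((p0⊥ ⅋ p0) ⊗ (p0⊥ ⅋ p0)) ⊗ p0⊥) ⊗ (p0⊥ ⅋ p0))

Derivation (root first):
[⊗]  ⊢ p0, ((((p0⊥ ⅋ p0) ⊗ (p0⊥ ⅋ p0)) ⊗ p0⊥) ⊗ (p0⊥ ⅋ p0))
  [⊗]  ⊢ p0, (((p0⊥ ⅋ p0) ⊗ (p0⊥ ⅋ p0)) ⊗ p0⊥)
    [⊗]  ⊢ ((p0⊥ ⅋ p0) ⊗ (p0⊥ ⅋ p0))
      [⅋]  ⊢ (p0⊥ ⅋ p0)
        [Ax]  ⊢ p0, p0⊥
      [⅋]  ⊢ (p0⊥ ⅋ p0)
        [Ax]  ⊢ p0, p0⊥
    [Ax]  ⊢ p0, p0⊥
  [⅋]  ⊢ (p0⊥ ⅋ p0)
    [Ax]  ⊢ p0, p0⊥

Result: YES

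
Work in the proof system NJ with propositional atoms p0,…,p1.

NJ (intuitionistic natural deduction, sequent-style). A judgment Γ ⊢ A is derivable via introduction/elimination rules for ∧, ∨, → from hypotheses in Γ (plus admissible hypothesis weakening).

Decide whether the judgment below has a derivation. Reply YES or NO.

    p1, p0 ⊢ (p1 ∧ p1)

Derivation trace:
[∧I] p1, p0 ⊢ (p1 ∧ p1)
  [Ax] p1 ⊢ p1
  [Wk] p1, p0 ⊢ p1
    [Ax] p1 ⊢ p1

Result: YES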